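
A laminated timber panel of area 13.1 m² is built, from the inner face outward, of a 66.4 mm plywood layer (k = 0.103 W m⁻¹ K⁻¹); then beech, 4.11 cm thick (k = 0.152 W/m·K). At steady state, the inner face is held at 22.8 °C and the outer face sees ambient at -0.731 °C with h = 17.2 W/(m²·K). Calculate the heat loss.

Q = 317 W

Treat each layer as a resistance in series:
  R_plywood = L/(kA) = 0.0664/(0.103·13.1) = 0.04921 K/W
  R_beech = L/(kA) = 0.0411/(0.152·13.1) = 0.02064 K/W
  R_conv,out = 1/(hA) = 1/(17.2·13.1) = 0.004438 K/W
ΣR = 0.04921 + 0.02064 + 0.004438 = 0.07429 K/W
Q = ΔT/ΣR = (22.8 °C − -0.731 °C)/0.07429 = 317 W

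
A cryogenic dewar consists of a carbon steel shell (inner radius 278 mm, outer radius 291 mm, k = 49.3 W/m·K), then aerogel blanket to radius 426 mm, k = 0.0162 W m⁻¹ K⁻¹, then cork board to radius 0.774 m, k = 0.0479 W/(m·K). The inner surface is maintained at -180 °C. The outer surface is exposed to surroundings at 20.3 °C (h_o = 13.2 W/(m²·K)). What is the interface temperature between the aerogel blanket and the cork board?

T = -29.4 °C

Resistance network (inner→outer):
  R_carbon steel = (1/0.278 − 1/0.291)/(4πk) = 0.1607/(4π·49.3) = 2.594×10^-4 K/W
  R_aerogel blanket = (1/0.291 − 1/0.426)/(4πk) = 1.089/(4π·0.0162) = 5.349 K/W
  R_cork board = (1/0.426 − 1/0.774)/(4πk) = 1.055/(4π·0.0479) = 1.753 K/W
  R_conv,out = 1/(4πr²h) = 1/(4π·0.774²·13.2) = 0.01006 K/W
ΣR = 2.594×10^-4 + 5.349 + 1.753 + 0.01006 = 7.112 K/W
Q = ΔT/ΣR = (-180 °C − 20.3 °C)/7.112 = -28.16 W
From the inner boundary to the aerogel blanket/cork board interface, ΣR_partial = 5.349 K/W.
T_interface = T_in − Q·ΣR_partial = -180 °C − (-28.16)(5.349) = -29.4 °C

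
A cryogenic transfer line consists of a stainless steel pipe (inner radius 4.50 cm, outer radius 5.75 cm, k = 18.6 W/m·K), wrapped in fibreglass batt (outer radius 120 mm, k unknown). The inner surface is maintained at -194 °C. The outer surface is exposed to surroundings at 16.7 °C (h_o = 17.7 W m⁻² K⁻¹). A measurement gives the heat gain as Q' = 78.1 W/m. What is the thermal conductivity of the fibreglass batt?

ΣR = ΔT/Q' = |-194 − 16.7|/78.1 = 2.698 m·K/W
Known resistances:
  R'_stainless steel = ln(0.0575/0.0450)/(2πk) = 0.2451/(2π·18.6) = 0.002097 m·K/W
  R'_conv,out = 1/(2πr h) = 1/(2π·0.120·17.7) = 0.07493 m·K/W
R_fibreglass batt = ΣR − ΣR_known = 2.698 − 0.07703 = 2.621 m·K/W
ln(r₂/r₁)/(2πk) = 2.621 ⇒ k = 0.7357/(2π·2.621) = 0.0447 W/m·K

k = 0.0447 W/m·K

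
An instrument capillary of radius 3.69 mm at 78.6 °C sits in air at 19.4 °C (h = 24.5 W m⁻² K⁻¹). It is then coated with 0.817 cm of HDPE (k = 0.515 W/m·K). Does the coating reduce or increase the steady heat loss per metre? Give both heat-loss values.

Critical radius for a cylinder: r_cr = k/h = 0.0210 m = 2.10 cm.
Outer radius after coating: r₂ = 0.00369 + 0.00817 = 0.01186 m.
Since r₁ < r_cr and r₂ ≤ r_cr, the coating moves toward the maximum at r_cr — heat loss rises.
Bare: R = 1/(2πr₁h) = 1.760 m·K/W; Q = 59.2/1.760 = 33.6 W/m.
Coated: R = R_cond + R_conv = 0.9086 m·K/W; Q = 59.2/0.9086 = 65.2 W/m.

increases: 33.6 → 65.2 W/m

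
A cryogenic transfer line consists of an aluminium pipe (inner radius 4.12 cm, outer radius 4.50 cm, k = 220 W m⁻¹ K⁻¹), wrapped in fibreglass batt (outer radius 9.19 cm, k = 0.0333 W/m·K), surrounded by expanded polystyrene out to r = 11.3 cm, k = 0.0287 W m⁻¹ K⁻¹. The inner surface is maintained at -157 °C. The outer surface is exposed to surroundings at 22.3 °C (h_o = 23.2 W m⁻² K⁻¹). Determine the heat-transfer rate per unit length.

Series thermal resistances, inner to outer:
  R'_aluminium = ln(0.0450/0.0412)/(2πk) = 0.08822/(2π·220) = 6.382×10^-5 m·K/W
  R'_fibreglass batt = ln(0.0919/0.0450)/(2πk) = 0.7140/(2π·0.0333) = 3.413 m·K/W
  R'_expanded polystyrene = ln(0.113/0.0919)/(2πk) = 0.2067/(2π·0.0287) = 1.146 m·K/W
  R'_conv,out = 1/(2πr h) = 1/(2π·0.113·23.2) = 0.06071 m·K/W
ΣR = 6.382×10^-5 + 3.413 + 1.146 + 0.06071 = 4.620 m·K/W
Q' = ΔT/ΣR = (-157 °C − 22.3 °C)/4.620 = -38.8 W/m
(Negative Q' ⇒ heat flows inward; heat gain = 38.8 W/m.)

Q' = 38.8 W/m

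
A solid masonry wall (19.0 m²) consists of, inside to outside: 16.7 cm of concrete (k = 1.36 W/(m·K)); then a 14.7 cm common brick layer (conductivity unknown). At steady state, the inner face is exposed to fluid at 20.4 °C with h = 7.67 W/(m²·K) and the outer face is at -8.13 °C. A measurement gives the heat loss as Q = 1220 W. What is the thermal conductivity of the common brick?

k = 0.769 W/m·K

ΣR = ΔT/Q = |20.4 − -8.13|/1220 = 0.02339 K/W
Known resistances:
  R_conv,in = 1/(hA) = 1/(7.67·19.0) = 0.006862 K/W
  R_concrete = L/(kA) = 0.167/(1.36·19.0) = 0.006463 K/W
R_common brick = ΣR − ΣR_known = 0.02339 − 0.01333 = 0.01006 K/W
L/(kA) = 0.01006 ⇒ k = 0.147/(0.01006·19.0) = 0.769 W/m·K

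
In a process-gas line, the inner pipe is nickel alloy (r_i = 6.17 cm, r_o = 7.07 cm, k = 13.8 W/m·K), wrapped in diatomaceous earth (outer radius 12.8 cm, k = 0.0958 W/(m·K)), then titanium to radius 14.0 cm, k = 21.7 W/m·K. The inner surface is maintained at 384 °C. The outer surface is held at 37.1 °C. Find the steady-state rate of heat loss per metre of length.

Series thermal resistances, inner to outer:
  R'_nickel alloy = ln(0.0707/0.0617)/(2πk) = 0.1362/(2π·13.8) = 0.001570 m·K/W
  R'_diatomaceous earth = ln(0.128/0.0707)/(2πk) = 0.5936/(2π·0.0958) = 0.9861 m·K/W
  R'_titanium = ln(0.140/0.128)/(2πk) = 0.08961/(2π·21.7) = 6.572×10^-4 m·K/W
ΣR = 0.001570 + 0.9861 + 6.572×10^-4 = 0.9883 m·K/W
Q' = ΔT/ΣR = (384 °C − 37.1 °C)/0.9883 = 351 W/m

Q' = 351 W/m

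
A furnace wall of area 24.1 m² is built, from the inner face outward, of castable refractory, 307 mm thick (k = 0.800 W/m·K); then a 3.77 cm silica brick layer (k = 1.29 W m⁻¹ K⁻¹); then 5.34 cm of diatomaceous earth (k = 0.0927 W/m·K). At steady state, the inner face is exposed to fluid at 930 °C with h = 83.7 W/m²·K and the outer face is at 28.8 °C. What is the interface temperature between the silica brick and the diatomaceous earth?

T = 547 °C

Resistance network (inner→outer):
  R_conv,in = 1/(hA) = 1/(83.7·24.1) = 4.957×10^-4 K/W
  R_castable refractory = L/(kA) = 0.307/(0.800·24.1) = 0.01592 K/W
  R_silica brick = L/(kA) = 0.0377/(1.29·24.1) = 0.001213 K/W
  R_diatomaceous earth = L/(kA) = 0.0534/(0.0927·24.1) = 0.02390 K/W
ΣR = 4.957×10^-4 + 0.01592 + 0.001213 + 0.02390 = 0.04153 K/W
Q = ΔT/ΣR = (930 °C − 28.8 °C)/0.04153 = 21700 W
From the inner boundary to the silica brick/diatomaceous earth interface, ΣR_partial = 0.01763 K/W.
T_interface = T_in − Q·ΣR_partial = 930 °C − (21700)(0.01763) = 547 °C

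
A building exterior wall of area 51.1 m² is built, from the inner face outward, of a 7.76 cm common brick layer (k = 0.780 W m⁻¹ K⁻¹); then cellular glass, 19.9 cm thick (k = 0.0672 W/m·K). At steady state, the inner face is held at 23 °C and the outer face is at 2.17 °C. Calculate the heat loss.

Q = 348 W

Series thermal resistances, inner to outer:
  R_common brick = L/(kA) = 0.0776/(0.780·51.1) = 0.001947 K/W
  R_cellular glass = L/(kA) = 0.199/(0.0672·51.1) = 0.05795 K/W
ΣR = 0.001947 + 0.05795 = 0.05990 K/W
Q = ΔT/ΣR = (23 °C − 2.17 °C)/0.05990 = 348 W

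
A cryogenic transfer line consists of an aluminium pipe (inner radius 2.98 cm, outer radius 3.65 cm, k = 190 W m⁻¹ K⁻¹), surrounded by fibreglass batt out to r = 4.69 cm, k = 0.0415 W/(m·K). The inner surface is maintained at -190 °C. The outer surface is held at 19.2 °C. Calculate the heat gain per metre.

Q' = 218 W/m

Treat each layer as a resistance in series:
  R'_aluminium = ln(0.0365/0.0298)/(2πk) = 0.2028/(2π·190) = 1.699×10^-4 m·K/W
  R'_fibreglass batt = ln(0.0469/0.0365)/(2πk) = 0.2507/(2π·0.0415) = 0.9615 m·K/W
ΣR = 1.699×10^-4 + 0.9615 = 0.9617 m·K/W
Q' = ΔT/ΣR = (-190 °C − 19.2 °C)/0.9617 = -218 W/m
(Negative Q' ⇒ heat flows inward; heat gain = 218 W/m.)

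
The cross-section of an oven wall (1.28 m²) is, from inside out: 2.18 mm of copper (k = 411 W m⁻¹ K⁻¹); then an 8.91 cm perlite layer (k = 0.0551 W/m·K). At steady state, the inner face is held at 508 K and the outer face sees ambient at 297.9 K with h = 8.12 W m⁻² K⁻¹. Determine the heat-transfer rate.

Treat each layer as a resistance in series:
  R_copper = L/(kA) = 0.00218/(411·1.28) = 4.144×10^-6 K/W
  R_perlite = L/(kA) = 0.0891/(0.0551·1.28) = 1.263 K/W
  R_conv,out = 1/(hA) = 1/(8.12·1.28) = 0.09621 K/W
ΣR = 4.144×10^-6 + 1.263 + 0.09621 = 1.359 K/W
Q = ΔT/ΣR = (508 K − 297.9 K)/1.359 = 155 W

Q = 155 W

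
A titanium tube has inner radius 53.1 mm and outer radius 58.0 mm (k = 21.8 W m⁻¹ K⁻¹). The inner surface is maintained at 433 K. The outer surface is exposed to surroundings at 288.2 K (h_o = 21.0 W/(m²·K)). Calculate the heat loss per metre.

Q' = 1100 W/m

Treat each layer as a resistance in series:
  R'_titanium = ln(0.0580/0.0531)/(2πk) = 0.08827/(2π·21.8) = 6.444×10^-4 m·K/W
  R'_conv,out = 1/(2πr h) = 1/(2π·0.0580·21.0) = 0.1307 m·K/W
ΣR = 6.444×10^-4 + 0.1307 = 0.1313 m·K/W
Q' = ΔT/ΣR = (433 K − 288.2 K)/0.1313 = 1100 W/m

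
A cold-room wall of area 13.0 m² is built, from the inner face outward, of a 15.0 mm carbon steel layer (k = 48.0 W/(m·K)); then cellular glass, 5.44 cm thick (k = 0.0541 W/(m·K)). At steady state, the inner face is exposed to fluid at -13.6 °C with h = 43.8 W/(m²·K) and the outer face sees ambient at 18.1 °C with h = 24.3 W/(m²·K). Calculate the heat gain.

Resistance network (inner→outer):
  R_conv,in = 1/(hA) = 1/(43.8·13.0) = 0.001756 K/W
  R_carbon steel = L/(kA) = 0.0150/(48.0·13.0) = 2.404×10^-5 K/W
  R_cellular glass = L/(kA) = 0.0544/(0.0541·13.0) = 0.07735 K/W
  R_conv,out = 1/(hA) = 1/(24.3·13.0) = 0.003166 K/W
ΣR = 0.001756 + 2.404×10^-5 + 0.07735 + 0.003166 = 0.08230 K/W
Q = ΔT/ΣR = (-13.6 °C − 18.1 °C)/0.08230 = -385 W
(Negative Q ⇒ heat flows inward; heat gain = 385 W.)

Q = 385 W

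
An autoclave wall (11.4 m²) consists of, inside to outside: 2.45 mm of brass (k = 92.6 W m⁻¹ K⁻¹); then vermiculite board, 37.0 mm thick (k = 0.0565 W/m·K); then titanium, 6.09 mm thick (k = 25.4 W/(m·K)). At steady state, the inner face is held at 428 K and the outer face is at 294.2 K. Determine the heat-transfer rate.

Q = 2.33 kW

Series thermal resistances, inner to outer:
  R_brass = L/(kA) = 0.00245/(92.6·11.4) = 2.321×10^-6 K/W
  R_vermiculite board = L/(kA) = 0.0370/(0.0565·11.4) = 0.05744 K/W
  R_titanium = L/(kA) = 0.00609/(25.4·11.4) = 2.103×10^-5 K/W
ΣR = 2.321×10^-6 + 0.05744 + 2.103×10^-5 = 0.05746 K/W
Q = ΔT/ΣR = (428 K − 294.2 K)/0.05746 = 2330 W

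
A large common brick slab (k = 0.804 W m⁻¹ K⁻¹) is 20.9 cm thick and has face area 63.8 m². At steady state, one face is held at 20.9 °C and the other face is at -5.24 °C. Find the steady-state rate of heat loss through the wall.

Q = 6420 W

Q = kA·ΔT/L = 0.804 × 63.8 × |20.9 °C − -5.24 °C| / 0.209 = 6420 W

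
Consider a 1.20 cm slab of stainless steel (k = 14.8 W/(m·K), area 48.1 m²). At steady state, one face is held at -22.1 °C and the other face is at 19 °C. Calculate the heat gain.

Q = kA·ΔT/L = 14.8 × 48.1 × |-22.1 °C − 19 °C| / 0.0120 = 2.44×10^6 W

Q = 2.44×10^6 W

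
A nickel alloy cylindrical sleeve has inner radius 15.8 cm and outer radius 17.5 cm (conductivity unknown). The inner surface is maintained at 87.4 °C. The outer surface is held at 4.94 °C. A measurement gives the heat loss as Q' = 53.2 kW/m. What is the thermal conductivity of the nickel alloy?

ΣR = ΔT/Q' = |87.4 − 4.94|/53200 = 0.001550 m·K/W
ln(r₂/r₁)/(2πk) = 0.001550 ⇒ k = 0.1022/(2π·0.001550) = 10.5 W/m·K

k = 10.5 W/m·K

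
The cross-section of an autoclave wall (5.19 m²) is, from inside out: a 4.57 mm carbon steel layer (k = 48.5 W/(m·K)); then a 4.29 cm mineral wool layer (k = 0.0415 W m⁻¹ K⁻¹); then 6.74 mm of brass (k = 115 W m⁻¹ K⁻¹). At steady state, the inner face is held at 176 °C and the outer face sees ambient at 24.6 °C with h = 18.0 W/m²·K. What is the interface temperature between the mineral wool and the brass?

Resistance network (inner→outer):
  R_carbon steel = L/(kA) = 0.00457/(48.5·5.19) = 1.816×10^-5 K/W
  R_mineral wool = L/(kA) = 0.0429/(0.0415·5.19) = 0.1992 K/W
  R_brass = L/(kA) = 0.00674/(115·5.19) = 1.129×10^-5 K/W
  R_conv,out = 1/(hA) = 1/(18.0·5.19) = 0.01070 K/W
ΣR = 1.816×10^-5 + 0.1992 + 1.129×10^-5 + 0.01070 = 0.2099 K/W
Q = ΔT/ΣR = (176 °C − 24.6 °C)/0.2099 = 721.3 W
From the inner boundary to the mineral wool/brass interface, ΣR_partial = 0.1992 K/W.
T_interface = T_in − Q·ΣR_partial = 176 °C − (721.3)(0.1992) = 32.3 °C

T = 32.3 °C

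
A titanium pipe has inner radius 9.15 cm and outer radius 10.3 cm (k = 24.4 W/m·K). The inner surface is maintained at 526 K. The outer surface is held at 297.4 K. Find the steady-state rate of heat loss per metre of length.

Q' = 2.96×10^5 W/m

Q' = 2πk·ΔT/ln(r₂/r₁) = 2π × 24.4 × 228.6 / ln(0.103/0.0915) = 2.96×10^5 W/m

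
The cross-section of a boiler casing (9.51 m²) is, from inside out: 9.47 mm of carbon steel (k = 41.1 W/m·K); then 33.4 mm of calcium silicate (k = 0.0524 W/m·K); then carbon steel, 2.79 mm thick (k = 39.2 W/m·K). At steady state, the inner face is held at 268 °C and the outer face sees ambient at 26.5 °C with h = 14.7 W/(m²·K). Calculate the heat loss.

Q = 3.25 kW

Series thermal resistances, inner to outer:
  R_carbon steel = L/(kA) = 0.00947/(41.1·9.51) = 2.423×10^-5 K/W
  R_calcium silicate = L/(kA) = 0.0334/(0.0524·9.51) = 0.06702 K/W
  R_carbon steel = L/(kA) = 0.00279/(39.2·9.51) = 7.484×10^-6 K/W
  R_conv,out = 1/(hA) = 1/(14.7·9.51) = 0.007153 K/W
ΣR = 2.423×10^-5 + 0.06702 + 7.484×10^-6 + 0.007153 = 0.07420 K/W
Q = ΔT/ΣR = (268 °C − 26.5 °C)/0.07420 = 3250 W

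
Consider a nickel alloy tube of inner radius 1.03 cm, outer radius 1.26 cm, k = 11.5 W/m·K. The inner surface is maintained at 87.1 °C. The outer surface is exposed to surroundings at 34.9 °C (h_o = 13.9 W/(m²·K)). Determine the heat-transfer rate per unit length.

Series thermal resistances, inner to outer:
  R'_nickel alloy = ln(0.0126/0.0103)/(2πk) = 0.2016/(2π·11.5) = 0.002789 m·K/W
  R'_conv,out = 1/(2πr h) = 1/(2π·0.0126·13.9) = 0.9087 m·K/W
ΣR = 0.002789 + 0.9087 = 0.9115 m·K/W
Q' = ΔT/ΣR = (87.1 °C − 34.9 °C)/0.9115 = 57.3 W/m

Q' = 57.3 W/m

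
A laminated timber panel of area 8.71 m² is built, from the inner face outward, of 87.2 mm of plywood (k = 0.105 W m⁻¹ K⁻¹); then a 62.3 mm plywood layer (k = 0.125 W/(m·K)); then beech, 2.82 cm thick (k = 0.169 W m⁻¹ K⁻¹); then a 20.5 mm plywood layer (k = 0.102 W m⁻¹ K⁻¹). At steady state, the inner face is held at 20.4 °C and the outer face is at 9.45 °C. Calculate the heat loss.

Q = 56.2 W

Series thermal resistances, inner to outer:
  R_plywood = L/(kA) = 0.0872/(0.105·8.71) = 0.09535 K/W
  R_plywood = L/(kA) = 0.0623/(0.125·8.71) = 0.05722 K/W
  R_beech = L/(kA) = 0.0282/(0.169·8.71) = 0.01916 K/W
  R_plywood = L/(kA) = 0.0205/(0.102·8.71) = 0.02307 K/W
ΣR = 0.09535 + 0.05722 + 0.01916 + 0.02307 = 0.1948 K/W
Q = ΔT/ΣR = (20.4 °C − 9.45 °C)/0.1948 = 56.2 W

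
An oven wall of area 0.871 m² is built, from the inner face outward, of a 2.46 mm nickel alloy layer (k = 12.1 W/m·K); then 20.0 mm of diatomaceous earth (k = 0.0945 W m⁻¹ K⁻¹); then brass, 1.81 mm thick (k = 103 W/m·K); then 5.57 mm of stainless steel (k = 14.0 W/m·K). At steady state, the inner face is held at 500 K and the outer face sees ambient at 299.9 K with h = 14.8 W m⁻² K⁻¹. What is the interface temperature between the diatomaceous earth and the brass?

Treat each layer as a resistance in series:
  R_nickel alloy = L/(kA) = 0.00246/(12.1·0.871) = 2.334×10^-4 K/W
  R_diatomaceous earth = L/(kA) = 0.0200/(0.0945·0.871) = 0.2430 K/W
  R_brass = L/(kA) = 0.00181/(103·0.871) = 2.018×10^-5 K/W
  R_stainless steel = L/(kA) = 0.00557/(14.0·0.871) = 4.568×10^-4 K/W
  R_conv,out = 1/(hA) = 1/(14.8·0.871) = 0.07757 K/W
ΣR = 2.334×10^-4 + 0.2430 + 2.018×10^-5 + 4.568×10^-4 + 0.07757 = 0.3213 K/W
Q = ΔT/ΣR = (500 K − 299.9 K)/0.3213 = 622.8 W
From the inner boundary to the diatomaceous earth/brass interface, ΣR_partial = 0.2432 K/W.
T_interface = T_in − Q·ΣR_partial = 500 K − (622.8)(0.2432) = 348.5 K

T = 348.5 K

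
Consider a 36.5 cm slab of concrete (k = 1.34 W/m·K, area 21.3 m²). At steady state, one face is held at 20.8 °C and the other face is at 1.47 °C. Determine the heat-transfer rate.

Q = kA·ΔT/L = 1.34 × 21.3 × |20.8 °C − 1.47 °C| / 0.365 = 1510 W

Q = 1510 W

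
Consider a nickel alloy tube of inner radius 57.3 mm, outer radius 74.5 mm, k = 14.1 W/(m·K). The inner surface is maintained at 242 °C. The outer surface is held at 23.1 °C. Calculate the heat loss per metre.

Q' = 73.9 kW/m

Q' = 2πk·ΔT/ln(r₂/r₁) = 2π × 14.1 × 218.9 / ln(0.0745/0.0573) = 73900 W/m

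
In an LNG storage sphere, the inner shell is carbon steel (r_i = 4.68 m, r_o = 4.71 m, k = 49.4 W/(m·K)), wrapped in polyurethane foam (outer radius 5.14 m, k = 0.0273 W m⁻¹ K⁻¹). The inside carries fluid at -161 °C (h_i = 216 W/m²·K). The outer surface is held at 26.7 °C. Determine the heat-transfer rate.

Treat each layer as a resistance in series:
  R_conv,in = 1/(4πr²h) = 1/(4π·4.68²·216) = 1.682×10^-5 K/W
  R_carbon steel = (1/4.68 − 1/4.71)/(4πk) = 0.001361/(4π·49.4) = 2.192×10^-6 K/W
  R_polyurethane foam = (1/4.71 − 1/5.14)/(4πk) = 0.01776/(4π·0.0273) = 0.05177 K/W
ΣR = 1.682×10^-5 + 2.192×10^-6 + 0.05177 = 0.05179 K/W
Q = ΔT/ΣR = (-161 °C − 26.7 °C)/0.05179 = -3620 W
(Negative Q ⇒ heat flows inward; heat gain = 3620 W.)

Q = 3.62 kW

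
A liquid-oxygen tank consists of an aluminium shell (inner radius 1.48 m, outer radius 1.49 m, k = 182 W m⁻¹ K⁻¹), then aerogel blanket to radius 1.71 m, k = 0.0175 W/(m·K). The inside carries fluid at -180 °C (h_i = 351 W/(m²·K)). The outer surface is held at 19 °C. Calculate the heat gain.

Series thermal resistances, inner to outer:
  R_conv,in = 1/(4πr²h) = 1/(4π·1.48²·351) = 1.035×10^-4 K/W
  R_aluminium = (1/1.48 − 1/1.49)/(4πk) = 0.004535/(4π·182) = 1.983×10^-6 K/W
  R_aerogel blanket = (1/1.49 − 1/1.71)/(4πk) = 0.08635/(4π·0.0175) = 0.3926 K/W
ΣR = 1.035×10^-4 + 1.983×10^-6 + 0.3926 = 0.3927 K/W
Q = ΔT/ΣR = (-180 °C − 19 °C)/0.3927 = -507 W
(Negative Q ⇒ heat flows inward; heat gain = 507 W.)

Q = 507 W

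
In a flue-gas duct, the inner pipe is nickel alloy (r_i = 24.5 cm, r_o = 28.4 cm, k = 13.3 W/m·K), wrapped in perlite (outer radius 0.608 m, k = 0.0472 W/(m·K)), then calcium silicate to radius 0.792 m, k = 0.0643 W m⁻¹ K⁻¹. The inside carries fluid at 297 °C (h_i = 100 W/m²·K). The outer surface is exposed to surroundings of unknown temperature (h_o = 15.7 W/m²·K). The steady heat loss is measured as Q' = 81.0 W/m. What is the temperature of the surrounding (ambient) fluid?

Sum the resistances:
  R'_conv,in = 1/(2πr h) = 1/(2π·0.245·100) = 0.006496 m·K/W
  R'_nickel alloy = ln(0.284/0.245)/(2πk) = 0.1477/(2π·13.3) = 0.001768 m·K/W
  R'_perlite = ln(0.608/0.284)/(2πk) = 0.7612/(2π·0.0472) = 2.567 m·K/W
  R'_calcium silicate = ln(0.792/0.608)/(2πk) = 0.2644/(2π·0.0643) = 0.6544 m·K/W
  R'_conv,out = 1/(2πr h) = 1/(2π·0.792·15.7) = 0.01280 m·K/W
ΣR = 3.242 m·K/W
ΔT = Q'·ΣR = 81.0 × 3.242 = 262.6 K
Heat flows outward, so T_out = T_in − ΔT = 297 − 262.6 = 34.4 °C

T_out = 34.4 °C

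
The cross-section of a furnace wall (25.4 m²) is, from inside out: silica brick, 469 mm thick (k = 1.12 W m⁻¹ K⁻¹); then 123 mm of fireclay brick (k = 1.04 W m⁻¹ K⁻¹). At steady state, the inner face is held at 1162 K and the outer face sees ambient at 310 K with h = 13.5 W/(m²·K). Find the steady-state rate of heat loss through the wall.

Treat each layer as a resistance in series:
  R_silica brick = L/(kA) = 0.469/(1.12·25.4) = 0.01649 K/W
  R_fireclay brick = L/(kA) = 0.123/(1.04·25.4) = 0.004656 K/W
  R_conv,out = 1/(hA) = 1/(13.5·25.4) = 0.002916 K/W
ΣR = 0.01649 + 0.004656 + 0.002916 = 0.02406 K/W
Q = ΔT/ΣR = (1162 K − 310 K)/0.02406 = 35400 W

Q = 35400 W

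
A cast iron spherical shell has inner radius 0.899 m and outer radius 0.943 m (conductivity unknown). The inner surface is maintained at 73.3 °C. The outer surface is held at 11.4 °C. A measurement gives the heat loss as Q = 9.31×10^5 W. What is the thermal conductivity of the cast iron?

ΣR = ΔT/Q = |73.3 − 11.4|/9.31×10^5 = 6.649×10^-5 K/W
(1/r₁−1/r₂)/(4πk) = 6.649×10^-5 ⇒ k = 0.05190/(4π·6.649×10^-5) = 62.1 W/m·K

k = 62.1 W/m·K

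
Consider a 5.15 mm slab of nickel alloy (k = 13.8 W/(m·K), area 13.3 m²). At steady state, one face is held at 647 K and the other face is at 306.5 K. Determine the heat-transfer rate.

Q = kA·ΔT/L = 13.8 × 13.3 × |647 K − 306.5 K| / 0.00515 = 1.21×10^7 W

Q = 12100 kW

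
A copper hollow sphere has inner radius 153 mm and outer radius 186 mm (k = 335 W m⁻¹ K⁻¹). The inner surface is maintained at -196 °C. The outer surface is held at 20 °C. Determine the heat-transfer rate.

Q = 4πk·ΔT/(1/r₁ − 1/r₂) = 4π × 335 × 216 / (1/0.153 − 1/0.186) = 7.84×10^5 W

Q = 7.84×10^5 W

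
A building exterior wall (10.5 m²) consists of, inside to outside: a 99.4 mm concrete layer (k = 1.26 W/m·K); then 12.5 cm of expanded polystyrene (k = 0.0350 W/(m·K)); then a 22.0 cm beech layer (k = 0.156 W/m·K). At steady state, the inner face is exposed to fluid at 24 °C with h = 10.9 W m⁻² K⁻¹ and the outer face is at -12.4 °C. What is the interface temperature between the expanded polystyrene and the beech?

Series thermal resistances, inner to outer:
  R_conv,in = 1/(hA) = 1/(10.9·10.5) = 0.008737 K/W
  R_concrete = L/(kA) = 0.0994/(1.26·10.5) = 0.007513 K/W
  R_expanded polystyrene = L/(kA) = 0.125/(0.0350·10.5) = 0.3401 K/W
  R_beech = L/(kA) = 0.220/(0.156·10.5) = 0.1343 K/W
ΣR = 0.008737 + 0.007513 + 0.3401 + 0.1343 = 0.4907 K/W
Q = ΔT/ΣR = (24 °C − -12.4 °C)/0.4907 = 74.18 W
From the inner boundary to the expanded polystyrene/beech interface, ΣR_partial = 0.3564 K/W.
T_interface = T_in − Q·ΣR_partial = 24 °C − (74.18)(0.3564) = -2.44 °C

T = -2.44 °C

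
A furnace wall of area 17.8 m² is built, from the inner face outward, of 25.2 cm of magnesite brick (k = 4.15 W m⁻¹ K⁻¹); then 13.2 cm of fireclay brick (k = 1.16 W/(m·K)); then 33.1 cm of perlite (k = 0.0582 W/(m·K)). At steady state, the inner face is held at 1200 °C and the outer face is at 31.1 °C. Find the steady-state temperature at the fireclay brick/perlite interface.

T = 1165 °C

Resistance network (inner→outer):
  R_magnesite brick = L/(kA) = 0.252/(4.15·17.8) = 0.003411 K/W
  R_fireclay brick = L/(kA) = 0.132/(1.16·17.8) = 0.006393 K/W
  R_perlite = L/(kA) = 0.331/(0.0582·17.8) = 0.3195 K/W
ΣR = 0.003411 + 0.006393 + 0.3195 = 0.3293 K/W
Q = ΔT/ΣR = (1200 °C − 31.1 °C)/0.3293 = 3550 W
From the inner boundary to the fireclay brick/perlite interface, ΣR_partial = 0.009804 K/W.
T_interface = T_in − Q·ΣR_partial = 1200 °C − (3550)(0.009804) = 1165 °C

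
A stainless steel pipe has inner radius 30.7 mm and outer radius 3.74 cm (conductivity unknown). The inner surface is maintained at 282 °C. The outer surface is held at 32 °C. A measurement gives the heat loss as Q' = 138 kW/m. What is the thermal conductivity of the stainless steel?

k = 17.3 W/m·K

ΣR = ΔT/Q' = |282 − 32|/1.38×10^5 = 0.001812 m·K/W
ln(r₂/r₁)/(2πk) = 0.001812 ⇒ k = 0.1974/(2π·0.001812) = 17.3 W/m·K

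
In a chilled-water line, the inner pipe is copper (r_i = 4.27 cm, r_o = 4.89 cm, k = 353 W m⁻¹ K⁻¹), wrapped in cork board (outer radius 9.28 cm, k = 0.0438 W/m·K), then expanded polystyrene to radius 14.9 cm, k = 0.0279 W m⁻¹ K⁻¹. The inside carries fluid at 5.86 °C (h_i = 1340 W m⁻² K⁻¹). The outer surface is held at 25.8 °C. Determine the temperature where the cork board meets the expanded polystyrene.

T = 15.1 °C

Treat each layer as a resistance in series:
  R'_conv,in = 1/(2πr h) = 1/(2π·0.0427·1340) = 0.002782 m·K/W
  R'_copper = ln(0.0489/0.0427)/(2πk) = 0.1356/(2π·353) = 6.113×10^-5 m·K/W
  R'_cork board = ln(0.0928/0.0489)/(2πk) = 0.6407/(2π·0.0438) = 2.328 m·K/W
  R'_expanded polystyrene = ln(0.149/0.0928)/(2πk) = 0.4735/(2π·0.0279) = 2.701 m·K/W
ΣR = 0.002782 + 6.113×10^-5 + 2.328 + 2.701 = 5.032 m·K/W
Q' = ΔT/ΣR = (5.86 °C − 25.8 °C)/5.032 = -3.963 W/m
From the inner boundary to the cork board/expanded polystyrene interface, ΣR_partial = 2.331 m·K/W.
T_interface = T_in − Q'·ΣR_partial = 5.86 °C − (-3.963)(2.331) = 15.1 °C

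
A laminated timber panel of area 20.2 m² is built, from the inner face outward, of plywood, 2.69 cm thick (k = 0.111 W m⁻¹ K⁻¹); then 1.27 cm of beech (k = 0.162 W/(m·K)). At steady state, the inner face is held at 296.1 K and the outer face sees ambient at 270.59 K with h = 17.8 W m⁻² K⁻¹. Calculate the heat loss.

Q = 1370 W

Resistance network (inner→outer):
  R_plywood = L/(kA) = 0.0269/(0.111·20.2) = 0.01200 K/W
  R_beech = L/(kA) = 0.0127/(0.162·20.2) = 0.003881 K/W
  R_conv,out = 1/(hA) = 1/(17.8·20.2) = 0.002781 K/W
ΣR = 0.01200 + 0.003881 + 0.002781 = 0.01866 K/W
Q = ΔT/ΣR = (296.1 K − 270.59 K)/0.01866 = 1370 W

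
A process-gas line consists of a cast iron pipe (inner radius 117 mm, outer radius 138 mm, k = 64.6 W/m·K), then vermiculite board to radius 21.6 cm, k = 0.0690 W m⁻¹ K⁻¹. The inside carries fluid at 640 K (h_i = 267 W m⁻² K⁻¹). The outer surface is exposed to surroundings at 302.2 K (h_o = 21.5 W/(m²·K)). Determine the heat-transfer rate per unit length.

Q' = 315 W/m

Treat each layer as a resistance in series:
  R'_conv,in = 1/(2πr h) = 1/(2π·0.117·267) = 0.005095 m·K/W
  R'_cast iron = ln(0.138/0.117)/(2πk) = 0.1651/(2π·64.6) = 4.067×10^-4 m·K/W
  R'_vermiculite board = ln(0.216/0.138)/(2πk) = 0.4480/(2π·0.0690) = 1.033 m·K/W
  R'_conv,out = 1/(2πr h) = 1/(2π·0.216·21.5) = 0.03427 m·K/W
ΣR = 0.005095 + 4.067×10^-4 + 1.033 + 0.03427 = 1.073 m·K/W
Q' = ΔT/ΣR = (640 K − 302.2 K)/1.073 = 315 W/m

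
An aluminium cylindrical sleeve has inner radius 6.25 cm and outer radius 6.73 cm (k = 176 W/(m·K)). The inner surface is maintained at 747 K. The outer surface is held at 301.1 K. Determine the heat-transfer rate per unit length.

Q' = 6.66×10^6 W/m

Q' = 2πk·ΔT/ln(r₂/r₁) = 2π × 176 × 445.9 / ln(0.0673/0.0625) = 6.66×10^6 W/m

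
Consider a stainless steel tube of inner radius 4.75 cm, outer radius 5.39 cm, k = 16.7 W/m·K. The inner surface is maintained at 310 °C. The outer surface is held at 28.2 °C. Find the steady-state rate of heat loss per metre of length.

Q' = 234 kW/m

Q' = 2πk·ΔT/ln(r₂/r₁) = 2π × 16.7 × 281.8 / ln(0.0539/0.0475) = 2.34×10^5 W/m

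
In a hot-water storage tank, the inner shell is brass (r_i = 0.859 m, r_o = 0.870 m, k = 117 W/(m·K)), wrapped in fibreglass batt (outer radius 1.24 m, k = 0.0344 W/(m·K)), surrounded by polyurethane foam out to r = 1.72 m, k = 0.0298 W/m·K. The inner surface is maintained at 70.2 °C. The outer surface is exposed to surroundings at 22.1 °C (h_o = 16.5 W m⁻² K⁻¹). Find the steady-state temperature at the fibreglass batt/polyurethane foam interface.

Series thermal resistances, inner to outer:
  R_brass = (1/0.859 − 1/0.870)/(4πk) = 0.01472/(4π·117) = 1.001×10^-5 K/W
  R_fibreglass batt = (1/0.870 − 1/1.24)/(4πk) = 0.3430/(4π·0.0344) = 0.7934 K/W
  R_polyurethane foam = (1/1.24 − 1/1.72)/(4πk) = 0.2251/(4π·0.0298) = 0.6010 K/W
  R_conv,out = 1/(4πr²h) = 1/(4π·1.72²·16.5) = 0.001630 K/W
ΣR = 1.001×10^-5 + 0.7934 + 0.6010 + 0.001630 = 1.396 K/W
Q = ΔT/ΣR = (70.2 °C − 22.1 °C)/1.396 = 34.46 W
From the inner boundary to the fibreglass batt/polyurethane foam interface, ΣR_partial = 0.7934 K/W.
T_interface = T_in − Q·ΣR_partial = 70.2 °C − (34.46)(0.7934) = 42.9 °C

T = 42.9 °C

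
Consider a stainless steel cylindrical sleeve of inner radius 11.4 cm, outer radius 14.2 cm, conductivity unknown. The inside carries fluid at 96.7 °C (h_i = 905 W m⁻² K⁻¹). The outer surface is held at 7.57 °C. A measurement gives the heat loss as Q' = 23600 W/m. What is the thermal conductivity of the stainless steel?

ΣR = ΔT/Q' = |96.7 − 7.57|/23600 = 0.003777 m·K/W
Known resistances:
  R'_conv,in = 1/(2πr h) = 1/(2π·0.114·905) = 0.001543 m·K/W
R_stainless steel = ΣR − ΣR_known = 0.003777 − 0.001543 = 0.002234 m·K/W
ln(r₂/r₁)/(2πk) = 0.002234 ⇒ k = 0.2196/(2π·0.002234) = 15.6 W/m·K

k = 15.6 W/m·K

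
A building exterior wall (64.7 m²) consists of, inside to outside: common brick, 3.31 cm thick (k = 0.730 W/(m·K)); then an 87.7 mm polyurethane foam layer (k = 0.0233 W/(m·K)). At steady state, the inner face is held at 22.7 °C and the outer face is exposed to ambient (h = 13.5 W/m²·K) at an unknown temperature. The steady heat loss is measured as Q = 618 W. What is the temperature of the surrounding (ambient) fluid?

T_out = -14.4 °C

Sum the resistances:
  R_common brick = L/(kA) = 0.0331/(0.730·64.7) = 7.008×10^-4 K/W
  R_polyurethane foam = L/(kA) = 0.0877/(0.0233·64.7) = 0.05818 K/W
  R_conv,out = 1/(hA) = 1/(13.5·64.7) = 0.001145 K/W
ΣR = 0.06002 K/W
ΔT = Q·ΣR = 618 × 0.06002 = 37.09 K
Heat flows outward, so T_out = T_in − ΔT = 22.7 − 37.09 = -14.4 °C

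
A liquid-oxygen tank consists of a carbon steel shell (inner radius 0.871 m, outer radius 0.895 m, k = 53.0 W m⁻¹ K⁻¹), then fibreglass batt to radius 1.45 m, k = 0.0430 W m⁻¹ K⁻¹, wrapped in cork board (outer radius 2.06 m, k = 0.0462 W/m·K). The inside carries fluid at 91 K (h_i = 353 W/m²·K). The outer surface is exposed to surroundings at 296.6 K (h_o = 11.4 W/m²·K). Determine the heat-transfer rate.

Q = 180 W

Series thermal resistances, inner to outer:
  R_conv,in = 1/(4πr²h) = 1/(4π·0.871²·353) = 2.972×10^-4 K/W
  R_carbon steel = (1/0.871 − 1/0.895)/(4πk) = 0.03079/(4π·53.0) = 4.623×10^-5 K/W
  R_fibreglass batt = (1/0.895 − 1/1.45)/(4πk) = 0.4277/(4π·0.0430) = 0.7915 K/W
  R_cork board = (1/1.45 − 1/2.06)/(4πk) = 0.2042/(4π·0.0462) = 0.3518 K/W
  R_conv,out = 1/(4πr²h) = 1/(4π·2.06²·11.4) = 0.001645 K/W
ΣR = 2.972×10^-4 + 4.623×10^-5 + 0.7915 + 0.3518 + 0.001645 = 1.145 K/W
Q = ΔT/ΣR = (91 K − 296.6 K)/1.145 = -180 W
(Negative Q ⇒ heat flows inward; heat gain = 180 W.)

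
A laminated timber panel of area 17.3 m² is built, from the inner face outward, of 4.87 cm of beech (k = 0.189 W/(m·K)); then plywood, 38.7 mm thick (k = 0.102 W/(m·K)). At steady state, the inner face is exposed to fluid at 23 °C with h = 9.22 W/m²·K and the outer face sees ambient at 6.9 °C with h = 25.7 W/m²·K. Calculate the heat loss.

Resistance network (inner→outer):
  R_conv,in = 1/(hA) = 1/(9.22·17.3) = 0.006269 K/W
  R_beech = L/(kA) = 0.0487/(0.189·17.3) = 0.01489 K/W
  R_plywood = L/(kA) = 0.0387/(0.102·17.3) = 0.02193 K/W
  R_conv,out = 1/(hA) = 1/(25.7·17.3) = 0.002249 K/W
ΣR = 0.006269 + 0.01489 + 0.02193 + 0.002249 = 0.04534 K/W
Q = ΔT/ΣR = (23 °C − 6.9 °C)/0.04534 = 355 W

Q = 355 W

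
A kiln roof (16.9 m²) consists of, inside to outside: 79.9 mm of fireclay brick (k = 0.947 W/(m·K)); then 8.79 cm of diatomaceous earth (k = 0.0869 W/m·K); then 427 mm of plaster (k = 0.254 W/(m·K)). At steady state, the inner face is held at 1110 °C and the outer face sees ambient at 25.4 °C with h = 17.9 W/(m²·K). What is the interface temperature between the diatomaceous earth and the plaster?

T = 690 °C

Resistance network (inner→outer):
  R_fireclay brick = L/(kA) = 0.0799/(0.947·16.9) = 0.004992 K/W
  R_diatomaceous earth = L/(kA) = 0.0879/(0.0869·16.9) = 0.05985 K/W
  R_plaster = L/(kA) = 0.427/(0.254·16.9) = 0.09947 K/W
  R_conv,out = 1/(hA) = 1/(17.9·16.9) = 0.003306 K/W
ΣR = 0.004992 + 0.05985 + 0.09947 + 0.003306 = 0.1676 K/W
Q = ΔT/ΣR = (1110 °C − 25.4 °C)/0.1676 = 6471 W
From the inner boundary to the diatomaceous earth/plaster interface, ΣR_partial = 0.06484 K/W.
T_interface = T_in − Q·ΣR_partial = 1110 °C − (6471)(0.06484) = 690 °C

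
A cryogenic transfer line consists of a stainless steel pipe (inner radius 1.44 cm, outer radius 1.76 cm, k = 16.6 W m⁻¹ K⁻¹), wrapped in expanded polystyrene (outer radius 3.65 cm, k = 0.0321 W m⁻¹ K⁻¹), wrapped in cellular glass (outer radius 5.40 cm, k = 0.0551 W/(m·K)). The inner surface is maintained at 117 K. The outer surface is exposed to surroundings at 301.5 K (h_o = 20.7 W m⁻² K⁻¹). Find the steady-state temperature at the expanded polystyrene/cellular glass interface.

Series thermal resistances, inner to outer:
  R'_stainless steel = ln(0.0176/0.0144)/(2πk) = 0.2007/(2π·16.6) = 0.001924 m·K/W
  R'_expanded polystyrene = ln(0.0365/0.0176)/(2πk) = 0.7294/(2π·0.0321) = 3.617 m·K/W
  R'_cellular glass = ln(0.0540/0.0365)/(2πk) = 0.3917/(2π·0.0551) = 1.131 m·K/W
  R'_conv,out = 1/(2πr h) = 1/(2π·0.0540·20.7) = 0.1424 m·K/W
ΣR = 0.001924 + 3.617 + 1.131 + 0.1424 = 4.892 m·K/W
Q' = ΔT/ΣR = (117 K − 301.5 K)/4.892 = -37.71 W/m
From the inner boundary to the expanded polystyrene/cellular glass interface, ΣR_partial = 3.619 m·K/W.
T_interface = T_in − Q'·ΣR_partial = 117 K − (-37.71)(3.619) = 253.5 K

T = 253.5 K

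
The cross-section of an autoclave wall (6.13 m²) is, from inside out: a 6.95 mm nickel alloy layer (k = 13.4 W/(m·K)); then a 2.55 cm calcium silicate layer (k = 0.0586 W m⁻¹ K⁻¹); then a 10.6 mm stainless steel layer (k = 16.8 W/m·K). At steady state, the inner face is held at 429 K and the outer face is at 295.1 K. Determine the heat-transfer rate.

Q = 1880 W

Resistance network (inner→outer):
  R_nickel alloy = L/(kA) = 0.00695/(13.4·6.13) = 8.461×10^-5 K/W
  R_calcium silicate = L/(kA) = 0.0255/(0.0586·6.13) = 0.07099 K/W
  R_stainless steel = L/(kA) = 0.0106/(16.8·6.13) = 1.029×10^-4 K/W
ΣR = 8.461×10^-5 + 0.07099 + 1.029×10^-4 = 0.07118 K/W
Q = ΔT/ΣR = (429 K − 295.1 K)/0.07118 = 1880 W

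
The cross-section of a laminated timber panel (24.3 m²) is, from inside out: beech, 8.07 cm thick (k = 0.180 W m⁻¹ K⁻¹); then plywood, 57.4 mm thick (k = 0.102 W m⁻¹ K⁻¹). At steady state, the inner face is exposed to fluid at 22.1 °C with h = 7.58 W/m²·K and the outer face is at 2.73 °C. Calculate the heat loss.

Treat each layer as a resistance in series:
  R_conv,in = 1/(hA) = 1/(7.58·24.3) = 0.005429 K/W
  R_beech = L/(kA) = 0.0807/(0.180·24.3) = 0.01845 K/W
  R_plywood = L/(kA) = 0.0574/(0.102·24.3) = 0.02316 K/W
ΣR = 0.005429 + 0.01845 + 0.02316 = 0.04704 K/W
Q = ΔT/ΣR = (22.1 °C − 2.73 °C)/0.04704 = 412 W

Q = 412 W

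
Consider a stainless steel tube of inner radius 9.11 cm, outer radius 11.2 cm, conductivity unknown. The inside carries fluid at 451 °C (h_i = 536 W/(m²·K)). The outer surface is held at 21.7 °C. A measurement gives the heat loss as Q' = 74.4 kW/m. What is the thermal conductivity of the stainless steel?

ΣR = ΔT/Q' = |451 − 21.7|/74400 = 0.005770 m·K/W
Known resistances:
  R'_conv,in = 1/(2πr h) = 1/(2π·0.0911·536) = 0.003259 m·K/W
R_stainless steel = ΣR − ΣR_known = 0.005770 − 0.003259 = 0.002511 m·K/W
ln(r₂/r₁)/(2πk) = 0.002511 ⇒ k = 0.2065/(2π·0.002511) = 13.1 W/m·K

k = 13.1 W/m·K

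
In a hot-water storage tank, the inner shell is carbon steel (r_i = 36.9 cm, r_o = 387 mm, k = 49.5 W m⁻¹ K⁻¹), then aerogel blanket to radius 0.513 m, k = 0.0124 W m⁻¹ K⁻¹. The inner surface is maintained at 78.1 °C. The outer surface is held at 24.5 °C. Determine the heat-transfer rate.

Series thermal resistances, inner to outer:
  R_carbon steel = (1/0.369 − 1/0.387)/(4πk) = 0.1260/(4π·49.5) = 2.026×10^-4 K/W
  R_aerogel blanket = (1/0.387 − 1/0.513)/(4πk) = 0.6347/(4π·0.0124) = 4.073 K/W
ΣR = 2.026×10^-4 + 4.073 = 4.073 K/W
Q = ΔT/ΣR = (78.1 °C − 24.5 °C)/4.073 = 13.2 W

Q = 13.2 W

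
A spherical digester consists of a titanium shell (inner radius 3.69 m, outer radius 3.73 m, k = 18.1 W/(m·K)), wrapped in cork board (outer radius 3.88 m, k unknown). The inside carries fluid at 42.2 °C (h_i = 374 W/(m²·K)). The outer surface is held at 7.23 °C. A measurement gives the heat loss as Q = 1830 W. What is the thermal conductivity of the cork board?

k = 0.0432 W/m·K

ΣR = ΔT/Q = |42.2 − 7.23|/1830 = 0.01911 K/W
Known resistances:
  R_conv,in = 1/(4πr²h) = 1/(4π·3.69²·374) = 1.563×10^-5 K/W
  R_titanium = (1/3.69 − 1/3.73)/(4πk) = 0.002906/(4π·18.1) = 1.278×10^-5 K/W
R_cork board = ΣR − ΣR_known = 0.01911 − 2.841×10^-5 = 0.01908 K/W
(1/r₁−1/r₂)/(4πk) = 0.01908 ⇒ k = 0.01036/(4π·0.01908) = 0.0432 W/m·K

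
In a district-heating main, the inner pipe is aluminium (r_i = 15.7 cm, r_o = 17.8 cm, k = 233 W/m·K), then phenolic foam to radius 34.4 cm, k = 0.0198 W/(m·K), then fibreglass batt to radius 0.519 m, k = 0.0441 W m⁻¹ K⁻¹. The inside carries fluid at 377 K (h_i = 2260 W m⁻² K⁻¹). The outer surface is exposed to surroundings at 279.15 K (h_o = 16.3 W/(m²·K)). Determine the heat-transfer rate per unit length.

Treat each layer as a resistance in series:
  R'_conv,in = 1/(2πr h) = 1/(2π·0.157·2260) = 4.486×10^-4 m·K/W
  R'_aluminium = ln(0.178/0.157)/(2πk) = 0.1255/(2π·233) = 8.575×10^-5 m·K/W
  R'_phenolic foam = ln(0.344/0.178)/(2πk) = 0.6589/(2π·0.0198) = 5.296 m·K/W
  R'_fibreglass batt = ln(0.519/0.344)/(2πk) = 0.4113/(2π·0.0441) = 1.484 m·K/W
  R'_conv,out = 1/(2πr h) = 1/(2π·0.519·16.3) = 0.01881 m·K/W
ΣR = 4.486×10^-4 + 8.575×10^-5 + 5.296 + 1.484 + 0.01881 = 6.799 m·K/W
Q' = ΔT/ΣR = (377 K − 279.15 K)/6.799 = 14.4 W/m

Q' = 14.4 W/m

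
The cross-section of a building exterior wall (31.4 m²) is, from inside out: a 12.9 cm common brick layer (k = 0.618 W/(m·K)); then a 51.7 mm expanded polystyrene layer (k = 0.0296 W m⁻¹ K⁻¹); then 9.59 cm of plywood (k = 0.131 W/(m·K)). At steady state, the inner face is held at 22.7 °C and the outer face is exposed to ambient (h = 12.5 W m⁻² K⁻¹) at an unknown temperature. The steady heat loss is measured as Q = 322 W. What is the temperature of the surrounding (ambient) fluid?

Sum the resistances:
  R_common brick = L/(kA) = 0.129/(0.618·31.4) = 0.006648 K/W
  R_expanded polystyrene = L/(kA) = 0.0517/(0.0296·31.4) = 0.05562 K/W
  R_plywood = L/(kA) = 0.0959/(0.131·31.4) = 0.02331 K/W
  R_conv,out = 1/(hA) = 1/(12.5·31.4) = 0.002548 K/W
ΣR = 0.08813 K/W
ΔT = Q·ΣR = 322 × 0.08813 = 28.38 K
Heat flows outward, so T_out = T_in − ΔT = 22.7 − 28.38 = -5.68 °C

T_out = -5.68 °C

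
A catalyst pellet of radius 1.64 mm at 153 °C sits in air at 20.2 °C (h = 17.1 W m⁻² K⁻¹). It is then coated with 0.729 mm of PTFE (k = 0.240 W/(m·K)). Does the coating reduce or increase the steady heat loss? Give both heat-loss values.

increases: 0.0768 → 0.149 W

Critical radius for a sphere: r_cr = 2k/h = 0.0281 m = 2.81 cm.
Outer radius after coating: r₂ = 0.00164 + 7.29×10^-4 = 0.002369 m.
Since r₁ < r_cr and r₂ ≤ r_cr, the coating moves toward the maximum at r_cr — heat loss rises.
Bare: R = 1/(4πr₁²h) = 1730 K/W; Q = 132.8/1730 = 0.0768 W.
Coated: R = R_cond + R_conv = 891.4 K/W; Q = 132.8/891.4 = 0.149 W.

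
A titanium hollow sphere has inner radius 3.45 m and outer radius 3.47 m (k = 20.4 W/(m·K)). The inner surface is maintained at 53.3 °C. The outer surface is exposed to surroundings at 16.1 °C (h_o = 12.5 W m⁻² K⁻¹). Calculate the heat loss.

Q = 69.5 kW

Resistance network (inner→outer):
  R_titanium = (1/3.45 − 1/3.47)/(4πk) = 0.001671/(4π·20.4) = 6.517×10^-6 K/W
  R_conv,out = 1/(4πr²h) = 1/(4π·3.47²·12.5) = 5.287×10^-4 K/W
ΣR = 6.517×10^-6 + 5.287×10^-4 = 5.352×10^-4 K/W
Q = ΔT/ΣR = (53.3 °C − 16.1 °C)/5.352×10^-4 = 69500 W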